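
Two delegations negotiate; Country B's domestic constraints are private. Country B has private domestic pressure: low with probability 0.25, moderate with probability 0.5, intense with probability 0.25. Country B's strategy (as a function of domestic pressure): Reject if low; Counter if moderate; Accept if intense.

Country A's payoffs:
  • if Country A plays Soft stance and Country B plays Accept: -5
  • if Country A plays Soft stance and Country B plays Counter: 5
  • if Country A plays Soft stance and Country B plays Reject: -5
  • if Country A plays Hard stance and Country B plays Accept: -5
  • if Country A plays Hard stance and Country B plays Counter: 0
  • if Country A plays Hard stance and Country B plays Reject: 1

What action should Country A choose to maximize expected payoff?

E[Soft stance] = 0.25·(-5) + 0.5·(5) + 0.25·(-5) = 0
E[Hard stance] = 0.25·(1) + 0.5·(0) + 0.25·(-5) = -1
Best response: Soft stance (0 is the largest).

Soft stance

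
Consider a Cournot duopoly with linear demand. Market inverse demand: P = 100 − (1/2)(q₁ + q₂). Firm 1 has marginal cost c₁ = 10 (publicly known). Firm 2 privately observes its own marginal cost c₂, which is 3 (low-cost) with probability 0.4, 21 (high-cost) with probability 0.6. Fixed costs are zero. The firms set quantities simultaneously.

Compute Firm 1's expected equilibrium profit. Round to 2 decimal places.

Type-c best response for Firm 2: q₂(c) = (100 − c) − q₁/2.
Firm 1 maximizes expected profit; its first-order condition is 100 − q₁ − (1/2)E[q₂] − 10 = 0.
Substituting E[q₂] and solving: E[c₂] = 13.8, so q₁ = (100 − 2·10 + 13.8)/(3/2) = 62.5333.
E[P] = 100 − (1/2)·(q₁ + E[q₂]) = 41.2667; Firm 1's expected profit = (E[P] − 10)·q₁ = (41.2667 − 10)·62.5333 = 1955.21.

1955.21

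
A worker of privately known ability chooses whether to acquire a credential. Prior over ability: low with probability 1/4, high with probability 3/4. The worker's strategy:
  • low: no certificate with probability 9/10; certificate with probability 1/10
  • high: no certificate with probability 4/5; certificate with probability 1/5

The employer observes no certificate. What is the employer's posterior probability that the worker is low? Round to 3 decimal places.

P(no certificate) = (1/4)·(9/10) + (3/4)·(4/5) = 33/40
P(low | no certificate) = ((1/4)·(9/10)) / (33/40) = (9/40) / (33/40) = 3/11

0.273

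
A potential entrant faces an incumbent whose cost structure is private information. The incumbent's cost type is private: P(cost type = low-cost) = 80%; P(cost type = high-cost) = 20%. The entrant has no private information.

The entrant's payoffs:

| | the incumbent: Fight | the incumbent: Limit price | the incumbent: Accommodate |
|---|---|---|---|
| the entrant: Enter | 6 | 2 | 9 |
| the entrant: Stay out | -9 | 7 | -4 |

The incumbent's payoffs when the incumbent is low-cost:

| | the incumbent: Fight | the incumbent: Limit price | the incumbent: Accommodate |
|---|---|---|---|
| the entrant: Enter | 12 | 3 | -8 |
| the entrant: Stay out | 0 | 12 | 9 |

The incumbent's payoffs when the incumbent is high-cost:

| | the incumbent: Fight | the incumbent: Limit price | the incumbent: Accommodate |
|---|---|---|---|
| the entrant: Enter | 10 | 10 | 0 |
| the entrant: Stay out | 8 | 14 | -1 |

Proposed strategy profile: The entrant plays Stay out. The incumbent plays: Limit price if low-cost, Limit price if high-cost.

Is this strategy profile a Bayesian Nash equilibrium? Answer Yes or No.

Yes

A profile is a BNE iff every type of every player is best-responding given beliefs about the other side.
The entrant plays Stay out: E[Stay out] = 0.8·(7) + 0.2·(7) = 7; E[Enter] = 2. Best-responding. ✓
The incumbent (cost type low-cost), facing Stay out: Fight gives 0, Limit price gives 12, Accommodate gives 9. Proposed Limit price is best. ✓
The incumbent (cost type high-cost), facing Stay out: Fight gives 8, Limit price gives 14, Accommodate gives -1. Proposed Limit price is best. ✓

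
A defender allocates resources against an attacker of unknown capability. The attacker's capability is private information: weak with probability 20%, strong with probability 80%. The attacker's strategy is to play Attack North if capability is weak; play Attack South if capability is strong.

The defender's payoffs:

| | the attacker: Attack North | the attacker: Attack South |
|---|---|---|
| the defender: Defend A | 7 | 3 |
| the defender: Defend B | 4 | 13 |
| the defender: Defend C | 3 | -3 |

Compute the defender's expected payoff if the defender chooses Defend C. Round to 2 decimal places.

E[Defend C] = 0.2·3 + 0.8·(-3) = 0.6 + (-2.4) = -1.8

-1.80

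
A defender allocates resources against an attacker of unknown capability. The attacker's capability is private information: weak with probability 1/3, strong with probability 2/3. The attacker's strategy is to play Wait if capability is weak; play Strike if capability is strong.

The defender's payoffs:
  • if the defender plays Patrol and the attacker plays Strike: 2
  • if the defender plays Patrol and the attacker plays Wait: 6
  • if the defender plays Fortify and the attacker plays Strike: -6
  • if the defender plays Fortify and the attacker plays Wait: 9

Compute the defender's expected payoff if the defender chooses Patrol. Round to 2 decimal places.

3.33

E[Patrol] = 1/3·6 + 2/3·2 = 2 + 4/3 = 10/3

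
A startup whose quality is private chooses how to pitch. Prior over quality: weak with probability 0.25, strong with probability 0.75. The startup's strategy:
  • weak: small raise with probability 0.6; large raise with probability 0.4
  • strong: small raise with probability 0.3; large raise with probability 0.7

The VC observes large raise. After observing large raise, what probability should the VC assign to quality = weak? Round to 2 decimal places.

0.16

Apply Bayes' rule using the sender's strategy as the likelihood.
P(large raise) = 0.25·0.4 + 0.75·0.7 = 0.625
P(weak | large raise) = (0.25·0.4) / 0.625 = 0.1 / 0.625 = 0.16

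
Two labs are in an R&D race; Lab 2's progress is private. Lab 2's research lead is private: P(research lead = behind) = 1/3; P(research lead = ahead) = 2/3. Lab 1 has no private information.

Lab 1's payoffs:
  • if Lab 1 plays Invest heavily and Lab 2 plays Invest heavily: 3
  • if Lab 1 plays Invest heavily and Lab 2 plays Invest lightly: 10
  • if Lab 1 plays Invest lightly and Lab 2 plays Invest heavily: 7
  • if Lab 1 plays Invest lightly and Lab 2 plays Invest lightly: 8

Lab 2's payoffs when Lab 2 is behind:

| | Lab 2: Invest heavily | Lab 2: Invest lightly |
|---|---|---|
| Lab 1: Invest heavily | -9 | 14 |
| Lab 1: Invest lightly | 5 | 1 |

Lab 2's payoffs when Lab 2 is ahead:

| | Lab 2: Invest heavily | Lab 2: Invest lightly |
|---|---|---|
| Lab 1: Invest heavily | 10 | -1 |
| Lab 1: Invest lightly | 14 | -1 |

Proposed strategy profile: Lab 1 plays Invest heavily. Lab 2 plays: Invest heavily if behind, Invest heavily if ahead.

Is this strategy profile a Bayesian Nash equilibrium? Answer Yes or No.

No

Lab 1 plays Invest heavily: E[Invest heavily] = 1/3·(3) + 2/3·(3) = 3; E[Invest lightly] = 7. Not best-responding. ✗
Lab 2 (research lead behind), facing Invest heavily: Invest heavily gives -9, Invest lightly gives 14. Proposed Invest heavily is not best — profitable deviation exists. ✗
Lab 2 (research lead ahead), facing Invest heavily: Invest heavily gives 10, Invest lightly gives -1. Proposed Invest heavily is best. ✓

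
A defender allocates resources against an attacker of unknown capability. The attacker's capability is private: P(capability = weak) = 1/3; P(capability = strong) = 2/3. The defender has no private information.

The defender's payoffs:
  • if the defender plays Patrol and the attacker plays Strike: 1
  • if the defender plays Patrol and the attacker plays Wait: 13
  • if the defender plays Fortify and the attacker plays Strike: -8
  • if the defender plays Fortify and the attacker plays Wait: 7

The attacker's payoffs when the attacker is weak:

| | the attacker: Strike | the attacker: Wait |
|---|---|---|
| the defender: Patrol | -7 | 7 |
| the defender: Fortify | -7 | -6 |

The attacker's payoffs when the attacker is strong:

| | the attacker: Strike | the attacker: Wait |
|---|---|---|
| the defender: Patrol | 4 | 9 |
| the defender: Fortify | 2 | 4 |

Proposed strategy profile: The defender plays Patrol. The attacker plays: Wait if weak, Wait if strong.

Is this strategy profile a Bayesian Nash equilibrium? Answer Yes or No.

Yes

The defender plays Patrol: E[Patrol] = 1/3·(13) + 2/3·(13) = 13; E[Fortify] = 7. Best-responding. ✓
The attacker (capability weak), facing Patrol: Strike gives -7, Wait gives 7. Proposed Wait is best. ✓
The attacker (capability strong), facing Patrol: Strike gives 4, Wait gives 9. Proposed Wait is best. ✓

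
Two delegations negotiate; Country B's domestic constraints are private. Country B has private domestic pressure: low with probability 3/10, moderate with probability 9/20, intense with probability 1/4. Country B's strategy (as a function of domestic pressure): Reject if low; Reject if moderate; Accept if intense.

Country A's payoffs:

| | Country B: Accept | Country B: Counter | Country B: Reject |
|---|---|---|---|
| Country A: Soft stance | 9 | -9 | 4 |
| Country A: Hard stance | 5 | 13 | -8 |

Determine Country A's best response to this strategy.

Compute Country A's expected payoff for each action, taking the expectation over Country B's type.
E[Soft stance] = 3/10·(4) + 9/20·(4) + 1/4·(9) = 21/4
E[Hard stance] = 3/10·(-8) + 9/20·(-8) + 1/4·(5) = -19/4
Best response: Soft stance (21/4 is the largest).

Soft stance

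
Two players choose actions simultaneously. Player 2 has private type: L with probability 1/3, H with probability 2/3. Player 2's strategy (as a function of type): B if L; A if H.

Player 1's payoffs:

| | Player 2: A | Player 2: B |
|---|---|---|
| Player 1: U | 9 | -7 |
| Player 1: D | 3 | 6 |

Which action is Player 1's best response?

D

E[U] = 1/3·(-7) + 2/3·(9) = 11/3
E[D] = 1/3·(6) + 2/3·(3) = 4
Best response: D (4 is the largest).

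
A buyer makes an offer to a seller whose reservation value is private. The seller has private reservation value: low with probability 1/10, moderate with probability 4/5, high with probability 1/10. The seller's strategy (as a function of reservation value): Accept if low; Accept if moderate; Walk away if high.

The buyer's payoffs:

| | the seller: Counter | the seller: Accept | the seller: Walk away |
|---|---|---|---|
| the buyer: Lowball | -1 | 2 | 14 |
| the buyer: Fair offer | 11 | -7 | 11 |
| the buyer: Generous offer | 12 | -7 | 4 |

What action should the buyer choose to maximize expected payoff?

Compute the buyer's expected payoff for each action, taking the expectation over the seller's type.
E[Lowball] = 1/10·(2) + 4/5·(2) + 1/10·(14) = 16/5
E[Fair offer] = 1/10·(-7) + 4/5·(-7) + 1/10·(11) = -26/5
E[Generous offer] = 1/10·(-7) + 4/5·(-7) + 1/10·(4) = -59/10
Best response: Lowball (16/5 is the largest).

Lowball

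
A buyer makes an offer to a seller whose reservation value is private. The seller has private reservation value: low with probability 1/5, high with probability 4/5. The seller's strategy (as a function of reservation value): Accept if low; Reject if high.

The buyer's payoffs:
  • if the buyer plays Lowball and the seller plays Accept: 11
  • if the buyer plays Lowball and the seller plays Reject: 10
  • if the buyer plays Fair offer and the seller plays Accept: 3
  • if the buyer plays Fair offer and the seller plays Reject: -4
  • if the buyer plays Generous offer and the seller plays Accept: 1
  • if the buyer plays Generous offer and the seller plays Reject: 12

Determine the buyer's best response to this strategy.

Lowball

Compute the buyer's expected payoff for each action, taking the expectation over the seller's type.
E[Lowball] = 1/5·(11) + 4/5·(10) = 51/5
E[Fair offer] = 1/5·(3) + 4/5·(-4) = -13/5
E[Generous offer] = 1/5·(1) + 4/5·(12) = 49/5
Best response: Lowball (51/5 is the largest).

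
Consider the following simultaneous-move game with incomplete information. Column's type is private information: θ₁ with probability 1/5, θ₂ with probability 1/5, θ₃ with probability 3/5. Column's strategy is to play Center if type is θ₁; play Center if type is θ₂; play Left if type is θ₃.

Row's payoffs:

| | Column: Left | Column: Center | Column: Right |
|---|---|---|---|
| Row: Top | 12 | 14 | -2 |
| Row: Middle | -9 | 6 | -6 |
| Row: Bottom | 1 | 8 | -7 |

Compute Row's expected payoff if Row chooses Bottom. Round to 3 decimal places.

E[Bottom] = 1/5·8 + 1/5·8 + 3/5·1 = 8/5 + 8/5 + 3/5 = 19/5

3.800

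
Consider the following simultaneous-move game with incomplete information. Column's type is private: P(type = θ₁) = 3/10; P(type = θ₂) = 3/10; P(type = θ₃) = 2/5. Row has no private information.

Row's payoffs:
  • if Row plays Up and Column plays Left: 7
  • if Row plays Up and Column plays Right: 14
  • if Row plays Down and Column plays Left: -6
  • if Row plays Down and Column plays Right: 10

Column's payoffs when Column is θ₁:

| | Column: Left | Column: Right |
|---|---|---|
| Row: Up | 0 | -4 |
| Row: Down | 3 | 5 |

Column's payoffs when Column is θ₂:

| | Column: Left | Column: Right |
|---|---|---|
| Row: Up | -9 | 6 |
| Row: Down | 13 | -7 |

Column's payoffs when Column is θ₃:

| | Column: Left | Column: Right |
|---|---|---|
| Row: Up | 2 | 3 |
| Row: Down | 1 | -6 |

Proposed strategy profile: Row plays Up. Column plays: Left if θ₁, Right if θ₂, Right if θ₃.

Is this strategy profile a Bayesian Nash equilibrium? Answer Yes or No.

Yes

Row plays Up: E[Up] = 3/10·(7) + 3/10·(14) + 2/5·(14) = 119/10; E[Down] = 26/5. Best-responding. ✓
Column (type θ₁), facing Up: Left gives 0, Right gives -4. Proposed Left is best. ✓
Column (type θ₂), facing Up: Left gives -9, Right gives 6. Proposed Right is best. ✓
Column (type θ₃), facing Up: Left gives 2, Right gives 3. Proposed Right is best. ✓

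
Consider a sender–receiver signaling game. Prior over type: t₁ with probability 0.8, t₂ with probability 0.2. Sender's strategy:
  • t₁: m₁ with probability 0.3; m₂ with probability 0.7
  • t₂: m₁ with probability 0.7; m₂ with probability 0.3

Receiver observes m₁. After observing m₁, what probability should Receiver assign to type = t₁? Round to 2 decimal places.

P(m₁) = 0.8·0.3 + 0.2·0.7 = 0.38
P(t₁ | m₁) = (0.8·0.3) / 0.38 = 0.24 / 0.38 = 0.631579

0.63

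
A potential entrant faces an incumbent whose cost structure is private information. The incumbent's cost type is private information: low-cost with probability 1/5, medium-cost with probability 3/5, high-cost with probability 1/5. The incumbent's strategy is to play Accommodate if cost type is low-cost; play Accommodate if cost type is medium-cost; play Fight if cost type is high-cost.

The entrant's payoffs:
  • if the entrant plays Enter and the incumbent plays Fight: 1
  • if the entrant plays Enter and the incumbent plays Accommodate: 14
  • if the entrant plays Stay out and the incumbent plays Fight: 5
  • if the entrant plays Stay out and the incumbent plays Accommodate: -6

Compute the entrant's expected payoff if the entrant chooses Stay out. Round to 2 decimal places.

-3.80

E[Stay out] = 1/5·(-6) + 3/5·(-6) + 1/5·5 = (-6/5) + (-18/5) + 1 = -19/5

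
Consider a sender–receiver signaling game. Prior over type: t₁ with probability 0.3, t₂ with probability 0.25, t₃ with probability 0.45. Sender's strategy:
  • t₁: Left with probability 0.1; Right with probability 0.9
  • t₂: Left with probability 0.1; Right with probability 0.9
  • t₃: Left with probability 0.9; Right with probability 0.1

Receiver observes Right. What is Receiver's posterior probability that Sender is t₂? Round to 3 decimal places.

0.417

Apply Bayes' rule using the sender's strategy as the likelihood.
P(Right) = 0.3·0.9 + 0.25·0.9 + 0.45·0.1 = 0.54
P(t₂ | Right) = (0.25·0.9) / 0.54 = 0.225 / 0.54 = 0.416667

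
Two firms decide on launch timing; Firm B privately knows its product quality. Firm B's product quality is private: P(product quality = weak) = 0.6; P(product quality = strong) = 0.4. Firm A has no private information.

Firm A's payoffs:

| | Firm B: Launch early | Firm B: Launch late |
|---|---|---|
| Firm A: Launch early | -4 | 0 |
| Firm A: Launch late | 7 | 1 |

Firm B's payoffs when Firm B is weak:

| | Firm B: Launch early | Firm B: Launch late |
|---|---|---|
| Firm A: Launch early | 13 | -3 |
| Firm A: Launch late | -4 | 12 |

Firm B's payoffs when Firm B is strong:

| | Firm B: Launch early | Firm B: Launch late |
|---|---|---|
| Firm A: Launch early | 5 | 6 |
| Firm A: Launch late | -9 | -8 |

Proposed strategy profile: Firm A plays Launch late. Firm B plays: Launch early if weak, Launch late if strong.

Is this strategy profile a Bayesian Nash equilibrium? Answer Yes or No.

No

Firm A plays Launch late: E[Launch late] = 0.6·(7) + 0.4·(1) = 4.6; E[Launch early] = -2.4. Best-responding. ✓
Firm B (product quality weak), facing Launch late: Launch early gives -4, Launch late gives 12. Proposed Launch early is not best — profitable deviation exists. ✗
Firm B (product quality strong), facing Launch late: Launch early gives -9, Launch late gives -8. Proposed Launch late is best. ✓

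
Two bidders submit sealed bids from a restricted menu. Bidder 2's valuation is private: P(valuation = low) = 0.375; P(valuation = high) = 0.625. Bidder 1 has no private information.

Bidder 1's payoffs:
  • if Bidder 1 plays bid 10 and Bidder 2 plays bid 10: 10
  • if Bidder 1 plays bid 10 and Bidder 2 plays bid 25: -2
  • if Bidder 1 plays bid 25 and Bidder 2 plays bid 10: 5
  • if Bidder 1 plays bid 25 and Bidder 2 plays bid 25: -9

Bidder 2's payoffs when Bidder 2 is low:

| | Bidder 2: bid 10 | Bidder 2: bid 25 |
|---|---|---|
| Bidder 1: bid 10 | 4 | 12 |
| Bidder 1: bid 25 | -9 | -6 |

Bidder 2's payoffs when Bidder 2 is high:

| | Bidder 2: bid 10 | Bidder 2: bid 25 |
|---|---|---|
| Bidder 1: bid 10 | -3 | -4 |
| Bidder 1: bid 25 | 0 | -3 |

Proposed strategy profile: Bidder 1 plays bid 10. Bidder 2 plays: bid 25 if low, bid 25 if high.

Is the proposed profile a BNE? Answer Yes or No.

Bidder 1 plays bid 10: E[bid 10] = 0.375·(-2) + 0.625·(-2) = -2; E[bid 25] = -9. Best-responding. ✓
Bidder 2 (valuation low), facing bid 10: bid 10 gives 4, bid 25 gives 12. Proposed bid 25 is best. ✓
Bidder 2 (valuation high), facing bid 10: bid 10 gives -3, bid 25 gives -4. Proposed bid 25 is not best — profitable deviation exists. ✗

No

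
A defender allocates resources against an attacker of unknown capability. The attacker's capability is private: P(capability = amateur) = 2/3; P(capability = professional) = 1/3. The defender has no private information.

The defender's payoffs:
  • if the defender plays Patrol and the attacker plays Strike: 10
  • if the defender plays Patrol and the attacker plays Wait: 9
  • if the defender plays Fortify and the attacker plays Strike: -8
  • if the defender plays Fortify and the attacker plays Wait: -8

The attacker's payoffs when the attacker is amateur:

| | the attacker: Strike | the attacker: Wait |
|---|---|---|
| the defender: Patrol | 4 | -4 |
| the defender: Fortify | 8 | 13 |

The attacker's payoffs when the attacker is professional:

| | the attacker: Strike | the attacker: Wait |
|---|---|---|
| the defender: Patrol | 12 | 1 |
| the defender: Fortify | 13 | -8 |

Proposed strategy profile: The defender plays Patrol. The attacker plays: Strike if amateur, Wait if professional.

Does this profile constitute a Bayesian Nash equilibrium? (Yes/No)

No

The defender plays Patrol: E[Patrol] = 2/3·(10) + 1/3·(9) = 29/3; E[Fortify] = -8. Best-responding. ✓
The attacker (capability amateur), facing Patrol: Strike gives 4, Wait gives -4. Proposed Strike is best. ✓
The attacker (capability professional), facing Patrol: Strike gives 12, Wait gives 1. Proposed Wait is not best — profitable deviation exists. ✗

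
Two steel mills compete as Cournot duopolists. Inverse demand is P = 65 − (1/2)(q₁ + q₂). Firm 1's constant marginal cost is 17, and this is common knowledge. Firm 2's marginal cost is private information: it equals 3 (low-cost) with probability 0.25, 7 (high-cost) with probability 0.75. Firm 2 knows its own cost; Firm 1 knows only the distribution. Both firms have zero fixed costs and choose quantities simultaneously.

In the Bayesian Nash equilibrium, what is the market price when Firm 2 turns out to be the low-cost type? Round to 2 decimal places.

Firm 2 with cost c maximizes (65 − (1/2)(q₁+q₂) − c)·q₂, giving q₂(c) = (65 − c − (1/2)q₁).
E[c₂] = 0.25·3 + 0.75·7 = 6
Firm 1's FOC against E[q₂] yields q₁ = (65 − 2·17 + E[c₂])/(3/2) = (65 − 34 + 6)/(3/2) = 24.6667.
q₂(low-cost) = 49.6667, so P = 65 − (1/2)·(24.6667 + 49.6667) = 27.8333.

27.83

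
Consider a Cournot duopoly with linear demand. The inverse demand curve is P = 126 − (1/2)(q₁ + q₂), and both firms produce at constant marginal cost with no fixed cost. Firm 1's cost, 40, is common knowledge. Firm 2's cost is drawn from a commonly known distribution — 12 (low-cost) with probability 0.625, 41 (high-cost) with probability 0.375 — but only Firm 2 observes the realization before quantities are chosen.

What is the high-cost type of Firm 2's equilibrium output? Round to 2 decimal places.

62.04

Type-c best response for Firm 2: q₂(c) = (126 − c) − q₁/2.
Firm 1 maximizes expected profit; its first-order condition is 126 − q₁ − (1/2)E[q₂] − 40 = 0.
Substituting E[q₂] and solving: E[c₂] = 22.875, so q₁ = (126 − 2·40 + 22.875)/(3/2) = 45.9167.
q₂(high-cost) = (126 − 41 − (1/2)·45.9167) = 62.0417.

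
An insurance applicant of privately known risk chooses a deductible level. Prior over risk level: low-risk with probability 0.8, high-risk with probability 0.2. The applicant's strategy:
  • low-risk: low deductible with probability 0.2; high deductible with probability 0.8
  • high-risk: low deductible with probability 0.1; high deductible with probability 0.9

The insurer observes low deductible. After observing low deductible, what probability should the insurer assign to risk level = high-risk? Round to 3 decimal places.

Apply Bayes' rule using the sender's strategy as the likelihood.
P(low deductible) = 0.8·0.2 + 0.2·0.1 = 0.18
P(high-risk | low deductible) = (0.2·0.1) / 0.18 = 0.02 / 0.18 = 0.111111

0.111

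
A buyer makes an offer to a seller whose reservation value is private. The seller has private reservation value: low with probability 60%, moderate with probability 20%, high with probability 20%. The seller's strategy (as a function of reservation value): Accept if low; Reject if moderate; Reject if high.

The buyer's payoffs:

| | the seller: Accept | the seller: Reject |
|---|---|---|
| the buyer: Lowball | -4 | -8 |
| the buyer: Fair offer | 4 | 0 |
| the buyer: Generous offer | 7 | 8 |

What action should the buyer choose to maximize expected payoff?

Generous offer

E[Lowball] = 0.6·(-4) + 0.2·(-8) + 0.2·(-8) = -5.6
E[Fair offer] = 0.6·(4) + 0.2·(0) + 0.2·(0) = 2.4
E[Generous offer] = 0.6·(7) + 0.2·(8) + 0.2·(8) = 7.4
Best response: Generous offer (7.4 is the largest).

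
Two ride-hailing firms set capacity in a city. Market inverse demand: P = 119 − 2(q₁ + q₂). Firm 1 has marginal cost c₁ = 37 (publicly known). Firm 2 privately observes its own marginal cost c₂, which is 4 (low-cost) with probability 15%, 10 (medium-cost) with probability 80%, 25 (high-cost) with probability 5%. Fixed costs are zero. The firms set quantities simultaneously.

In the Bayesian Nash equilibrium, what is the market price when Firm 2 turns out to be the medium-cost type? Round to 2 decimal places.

Firm 2 with cost c maximizes (119 − 2(q₁+q₂) − c)·q₂, giving q₂(c) = (119 − c − 2q₁)/4.
E[c₂] = 0.15·4 + 0.8·10 + 0.05·25 = 9.85
Firm 1's FOC against E[q₂] yields q₁ = (119 − 2·37 + E[c₂])/6 = (119 − 74 + 9.85)/6 = 9.14167.
q₂(medium-cost) = 22.6792, so P = 119 − 2·(9.14167 + 22.6792) = 55.3583.

55.36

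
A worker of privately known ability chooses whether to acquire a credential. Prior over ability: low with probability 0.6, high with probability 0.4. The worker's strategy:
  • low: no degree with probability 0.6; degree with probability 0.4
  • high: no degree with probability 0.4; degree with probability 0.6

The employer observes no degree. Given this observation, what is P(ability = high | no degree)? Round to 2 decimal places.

P(no degree) = 0.6·0.6 + 0.4·0.4 = 0.52
P(high | no degree) = (0.4·0.4) / 0.52 = 0.16 / 0.52 = 0.307692

0.31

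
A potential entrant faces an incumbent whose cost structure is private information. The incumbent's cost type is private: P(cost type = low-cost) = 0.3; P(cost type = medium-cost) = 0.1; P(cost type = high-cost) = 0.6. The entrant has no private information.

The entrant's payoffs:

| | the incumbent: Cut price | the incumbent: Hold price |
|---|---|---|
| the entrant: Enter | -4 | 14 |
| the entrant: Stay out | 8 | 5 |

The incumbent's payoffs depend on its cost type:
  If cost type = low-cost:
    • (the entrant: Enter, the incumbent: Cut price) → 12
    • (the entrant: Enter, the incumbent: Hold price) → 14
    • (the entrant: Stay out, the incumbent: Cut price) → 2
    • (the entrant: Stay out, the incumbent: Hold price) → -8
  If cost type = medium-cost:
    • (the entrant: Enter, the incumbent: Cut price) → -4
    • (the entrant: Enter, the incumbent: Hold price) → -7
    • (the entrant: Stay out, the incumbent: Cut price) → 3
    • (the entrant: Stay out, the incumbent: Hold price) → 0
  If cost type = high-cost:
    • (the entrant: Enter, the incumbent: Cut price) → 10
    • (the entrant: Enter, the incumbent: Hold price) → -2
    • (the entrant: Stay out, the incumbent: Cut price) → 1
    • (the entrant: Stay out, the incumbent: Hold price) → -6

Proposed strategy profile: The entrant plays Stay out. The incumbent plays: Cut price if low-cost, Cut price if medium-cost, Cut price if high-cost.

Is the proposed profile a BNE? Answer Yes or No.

Yes

A profile is a BNE iff every type of every player is best-responding given beliefs about the other side.
The entrant plays Stay out: E[Stay out] = 0.3·(8) + 0.1·(8) + 0.6·(8) = 8; E[Enter] = -4. Best-responding. ✓
The incumbent (cost type low-cost), facing Stay out: Cut price gives 2, Hold price gives -8. Proposed Cut price is best. ✓
The incumbent (cost type medium-cost), facing Stay out: Cut price gives 3, Hold price gives 0. Proposed Cut price is best. ✓
The incumbent (cost type high-cost), facing Stay out: Cut price gives 1, Hold price gives -6. Proposed Cut price is best. ✓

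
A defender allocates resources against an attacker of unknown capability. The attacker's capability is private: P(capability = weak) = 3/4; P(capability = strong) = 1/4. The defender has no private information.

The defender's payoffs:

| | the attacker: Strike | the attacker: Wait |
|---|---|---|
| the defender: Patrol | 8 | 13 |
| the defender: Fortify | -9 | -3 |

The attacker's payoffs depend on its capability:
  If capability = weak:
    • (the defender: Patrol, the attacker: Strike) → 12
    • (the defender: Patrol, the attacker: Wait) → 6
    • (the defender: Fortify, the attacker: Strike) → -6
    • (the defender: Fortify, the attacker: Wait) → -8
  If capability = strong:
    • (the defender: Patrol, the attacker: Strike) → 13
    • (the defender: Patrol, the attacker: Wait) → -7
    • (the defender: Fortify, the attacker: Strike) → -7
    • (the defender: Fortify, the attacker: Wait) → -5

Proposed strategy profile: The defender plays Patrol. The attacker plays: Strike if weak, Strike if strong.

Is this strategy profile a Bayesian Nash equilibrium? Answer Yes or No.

Yes

A profile is a BNE iff every type of every player is best-responding given beliefs about the other side.
The defender plays Patrol: E[Patrol] = 3/4·(8) + 1/4·(8) = 8; E[Fortify] = -9. Best-responding. ✓
The attacker (capability weak), facing Patrol: Strike gives 12, Wait gives 6. Proposed Strike is best. ✓
The attacker (capability strong), facing Patrol: Strike gives 13, Wait gives -7. Proposed Strike is best. ✓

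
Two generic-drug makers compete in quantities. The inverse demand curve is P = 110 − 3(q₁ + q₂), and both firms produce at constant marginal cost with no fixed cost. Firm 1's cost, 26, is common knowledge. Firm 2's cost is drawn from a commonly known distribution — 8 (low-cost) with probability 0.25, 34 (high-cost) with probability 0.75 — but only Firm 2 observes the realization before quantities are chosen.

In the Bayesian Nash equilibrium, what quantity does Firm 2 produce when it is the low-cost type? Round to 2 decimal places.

12.25

Type-c best response for Firm 2: q₂(c) = (110 − c)/6 − q₁/2.
Firm 1 maximizes expected profit; its first-order condition is 110 − 6q₁ − 3E[q₂] − 26 = 0.
Substituting E[q₂] and solving: E[c₂] = 27.5, so q₁ = (110 − 2·26 + 27.5)/9 = 9.5.
q₂(low-cost) = (110 − 8 − 3·9.5)/6 = 12.25.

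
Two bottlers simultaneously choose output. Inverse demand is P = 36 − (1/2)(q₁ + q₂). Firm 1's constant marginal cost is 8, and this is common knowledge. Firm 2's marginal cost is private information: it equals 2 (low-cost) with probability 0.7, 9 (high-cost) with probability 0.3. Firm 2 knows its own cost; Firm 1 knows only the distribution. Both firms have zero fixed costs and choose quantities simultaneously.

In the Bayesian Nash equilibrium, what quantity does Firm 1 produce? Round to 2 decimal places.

16.07

Type-c best response for Firm 2: q₂(c) = (36 − c) − q₁/2.
Firm 1 maximizes expected profit; its first-order condition is 36 − q₁ − (1/2)E[q₂] − 8 = 0.
Substituting E[q₂] and solving: E[c₂] = 4.1, so q₁ = (36 − 2·8 + 4.1)/(3/2) = 16.0667.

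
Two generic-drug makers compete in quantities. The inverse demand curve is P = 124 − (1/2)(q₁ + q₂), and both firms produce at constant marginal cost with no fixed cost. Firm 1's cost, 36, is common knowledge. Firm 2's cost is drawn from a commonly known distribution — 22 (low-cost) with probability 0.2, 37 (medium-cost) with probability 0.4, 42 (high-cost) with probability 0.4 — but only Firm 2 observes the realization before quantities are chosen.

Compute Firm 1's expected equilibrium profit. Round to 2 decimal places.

Firm 2 with cost c maximizes (124 − (1/2)(q₁+q₂) − c)·q₂, giving q₂(c) = (124 − c − (1/2)q₁).
E[c₂] = 0.2·22 + 0.4·37 + 0.4·42 = 36
Firm 1's FOC against E[q₂] yields q₁ = (124 − 2·36 + E[c₂])/(3/2) = (124 − 72 + 36)/(3/2) = 58.6667.
E[P] = 124 − (1/2)·(q₁ + E[q₂]) = 65.3333; Firm 1's expected profit = (E[P] − 36)·q₁ = (65.3333 − 36)·58.6667 = 1720.89.

1720.89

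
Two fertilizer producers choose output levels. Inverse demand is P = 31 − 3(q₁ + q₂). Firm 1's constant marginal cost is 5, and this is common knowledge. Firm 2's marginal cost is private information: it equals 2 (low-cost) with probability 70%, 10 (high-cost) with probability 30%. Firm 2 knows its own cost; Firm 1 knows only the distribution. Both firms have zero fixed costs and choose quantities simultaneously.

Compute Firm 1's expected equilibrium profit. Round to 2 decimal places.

Type-c best response for Firm 2: q₂(c) = (31 − c)/6 − q₁/2.
Firm 1 maximizes expected profit; its first-order condition is 31 − 6q₁ − 3E[q₂] − 5 = 0.
Substituting E[q₂] and solving: E[c₂] = 4.4, so q₁ = (31 − 2·5 + 4.4)/9 = 2.82222.
E[P] = 31 − 3·(q₁ + E[q₂]) = 13.4667; Firm 1's expected profit = (E[P] − 5)·q₁ = (13.4667 − 5)·2.82222 = 23.8948.

23.89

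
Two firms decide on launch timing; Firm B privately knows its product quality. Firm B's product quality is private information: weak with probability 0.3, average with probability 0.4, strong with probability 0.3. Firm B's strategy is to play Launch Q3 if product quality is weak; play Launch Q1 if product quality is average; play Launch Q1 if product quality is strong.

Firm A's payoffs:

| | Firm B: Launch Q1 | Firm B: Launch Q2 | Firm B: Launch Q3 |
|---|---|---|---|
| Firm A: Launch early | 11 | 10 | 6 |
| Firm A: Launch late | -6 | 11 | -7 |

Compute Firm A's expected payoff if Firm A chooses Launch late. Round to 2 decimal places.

Take the expectation over Firm B's product quality, weighting each type's action by its prior probability.
E[Launch late] = 0.3·(-7) + 0.4·(-6) + 0.3·(-6) = (-2.1) + (-2.4) + (-1.8) = -6.3

-6.30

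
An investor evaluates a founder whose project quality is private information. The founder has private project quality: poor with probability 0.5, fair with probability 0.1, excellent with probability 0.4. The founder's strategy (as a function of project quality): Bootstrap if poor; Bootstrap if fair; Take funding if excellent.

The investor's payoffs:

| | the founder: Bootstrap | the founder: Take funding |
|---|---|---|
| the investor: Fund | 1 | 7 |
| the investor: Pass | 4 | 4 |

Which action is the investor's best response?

E[Fund] = 0.5·(1) + 0.1·(1) + 0.4·(7) = 3.4
E[Pass] = 0.5·(4) + 0.1·(4) + 0.4·(4) = 4
Best response: Pass (4 is the largest).

Pass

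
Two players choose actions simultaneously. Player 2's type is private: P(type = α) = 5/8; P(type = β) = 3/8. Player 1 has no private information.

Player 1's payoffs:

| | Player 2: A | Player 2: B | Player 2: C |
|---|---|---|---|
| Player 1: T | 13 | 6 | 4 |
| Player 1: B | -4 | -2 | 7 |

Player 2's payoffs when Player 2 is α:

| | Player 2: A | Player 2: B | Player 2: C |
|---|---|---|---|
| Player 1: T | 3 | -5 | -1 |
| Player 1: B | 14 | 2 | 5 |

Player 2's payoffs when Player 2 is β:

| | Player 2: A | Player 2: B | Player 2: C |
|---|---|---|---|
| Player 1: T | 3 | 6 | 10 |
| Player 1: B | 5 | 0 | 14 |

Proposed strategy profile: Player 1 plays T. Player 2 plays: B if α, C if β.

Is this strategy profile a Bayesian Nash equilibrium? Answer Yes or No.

Player 1 plays T: E[T] = 5/8·(6) + 3/8·(4) = 21/4; E[B] = 11/8. Best-responding. ✓
Player 2 (type α), facing T: A gives 3, B gives -5, C gives -1. Proposed B is not best — profitable deviation exists. ✗
Player 2 (type β), facing T: A gives 3, B gives 6, C gives 10. Proposed C is best. ✓

No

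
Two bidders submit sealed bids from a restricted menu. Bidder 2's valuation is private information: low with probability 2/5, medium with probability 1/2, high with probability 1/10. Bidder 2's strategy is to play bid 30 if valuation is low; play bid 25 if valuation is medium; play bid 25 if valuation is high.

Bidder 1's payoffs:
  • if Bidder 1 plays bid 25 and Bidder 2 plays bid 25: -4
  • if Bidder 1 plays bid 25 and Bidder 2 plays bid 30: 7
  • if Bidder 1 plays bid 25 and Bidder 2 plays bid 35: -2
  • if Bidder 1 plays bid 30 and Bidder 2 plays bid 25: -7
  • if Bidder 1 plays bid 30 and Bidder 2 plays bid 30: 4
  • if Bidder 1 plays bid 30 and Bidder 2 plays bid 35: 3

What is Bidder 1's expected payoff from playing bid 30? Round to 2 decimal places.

-2.60

Take the expectation over Bidder 2's valuation, weighting each type's action by its prior probability.
E[bid 30] = 2/5·4 + 1/2·(-7) + 1/10·(-7) = 8/5 + (-7/2) + (-7/10) = -13/5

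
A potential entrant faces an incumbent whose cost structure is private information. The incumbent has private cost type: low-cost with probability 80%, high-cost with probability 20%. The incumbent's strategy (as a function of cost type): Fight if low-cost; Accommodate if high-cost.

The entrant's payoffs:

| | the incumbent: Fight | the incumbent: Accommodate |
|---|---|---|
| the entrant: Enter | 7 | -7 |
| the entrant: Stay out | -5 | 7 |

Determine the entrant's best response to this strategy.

E[Enter] = 0.8·(7) + 0.2·(-7) = 4.2
E[Stay out] = 0.8·(-5) + 0.2·(7) = -2.6
Best response: Enter (4.2 is the largest).

Enter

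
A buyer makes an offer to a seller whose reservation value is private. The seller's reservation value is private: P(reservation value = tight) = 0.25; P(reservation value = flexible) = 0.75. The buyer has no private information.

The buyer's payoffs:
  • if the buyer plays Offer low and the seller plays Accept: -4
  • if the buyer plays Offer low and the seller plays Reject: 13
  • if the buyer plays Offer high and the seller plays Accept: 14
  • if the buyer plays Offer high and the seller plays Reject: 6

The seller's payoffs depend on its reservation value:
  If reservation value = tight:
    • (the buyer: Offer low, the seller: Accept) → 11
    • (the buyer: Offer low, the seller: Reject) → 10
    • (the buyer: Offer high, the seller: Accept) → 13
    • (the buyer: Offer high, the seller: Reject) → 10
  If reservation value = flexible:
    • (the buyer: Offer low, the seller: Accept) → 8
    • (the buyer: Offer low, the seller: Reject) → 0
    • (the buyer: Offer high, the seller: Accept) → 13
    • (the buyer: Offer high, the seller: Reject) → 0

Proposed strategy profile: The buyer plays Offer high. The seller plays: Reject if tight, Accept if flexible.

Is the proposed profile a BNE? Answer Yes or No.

The buyer plays Offer high: E[Offer high] = 0.25·(6) + 0.75·(14) = 12; E[Offer low] = 0.25. Best-responding. ✓
The seller (reservation value tight), facing Offer high: Accept gives 13, Reject gives 10. Proposed Reject is not best — profitable deviation exists. ✗
The seller (reservation value flexible), facing Offer high: Accept gives 13, Reject gives 0. Proposed Accept is best. ✓

No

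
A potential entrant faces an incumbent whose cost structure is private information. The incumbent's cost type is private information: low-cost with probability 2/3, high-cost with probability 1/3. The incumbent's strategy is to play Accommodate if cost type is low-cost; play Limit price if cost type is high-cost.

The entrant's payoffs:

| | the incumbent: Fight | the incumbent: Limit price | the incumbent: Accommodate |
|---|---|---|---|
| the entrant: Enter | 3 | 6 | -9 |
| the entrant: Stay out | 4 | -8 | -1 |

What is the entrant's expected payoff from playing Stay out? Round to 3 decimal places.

E[Stay out] = 2/3·(-1) + 1/3·(-8) = (-2/3) + (-8/3) = -10/3

-3.333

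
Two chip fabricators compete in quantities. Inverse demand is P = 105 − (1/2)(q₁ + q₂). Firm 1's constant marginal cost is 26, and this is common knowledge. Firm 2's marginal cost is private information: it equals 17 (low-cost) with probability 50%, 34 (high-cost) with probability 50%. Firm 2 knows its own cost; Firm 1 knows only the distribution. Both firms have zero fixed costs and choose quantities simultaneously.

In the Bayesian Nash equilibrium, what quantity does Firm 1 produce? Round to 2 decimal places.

Type-c best response for Firm 2: q₂(c) = (105 − c) − q₁/2.
Firm 1 maximizes expected profit; its first-order condition is 105 − q₁ − (1/2)E[q₂] − 26 = 0.
Substituting E[q₂] and solving: E[c₂] = 25.5, so q₁ = (105 − 2·26 + 25.5)/(3/2) = 52.3333.

52.33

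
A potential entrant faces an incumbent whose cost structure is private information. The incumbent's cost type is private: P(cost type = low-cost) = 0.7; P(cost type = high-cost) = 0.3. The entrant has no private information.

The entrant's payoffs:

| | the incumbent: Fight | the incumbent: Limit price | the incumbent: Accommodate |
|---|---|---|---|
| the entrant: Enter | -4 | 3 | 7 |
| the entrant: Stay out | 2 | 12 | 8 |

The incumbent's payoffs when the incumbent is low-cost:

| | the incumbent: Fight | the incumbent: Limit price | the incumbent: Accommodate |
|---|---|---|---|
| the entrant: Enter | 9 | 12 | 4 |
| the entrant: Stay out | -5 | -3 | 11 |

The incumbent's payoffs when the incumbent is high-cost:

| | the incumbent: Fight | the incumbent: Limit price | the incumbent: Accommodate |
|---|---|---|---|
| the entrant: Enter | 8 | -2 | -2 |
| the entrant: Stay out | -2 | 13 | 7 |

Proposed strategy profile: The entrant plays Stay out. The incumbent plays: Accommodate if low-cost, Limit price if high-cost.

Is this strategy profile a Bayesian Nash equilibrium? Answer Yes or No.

Yes

The entrant plays Stay out: E[Stay out] = 0.7·(8) + 0.3·(12) = 9.2; E[Enter] = 5.8. Best-responding. ✓
The incumbent (cost type low-cost), facing Stay out: Fight gives -5, Limit price gives -3, Accommodate gives 11. Proposed Accommodate is best. ✓
The incumbent (cost type high-cost), facing Stay out: Fight gives -2, Limit price gives 13, Accommodate gives 7. Proposed Limit price is best. ✓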